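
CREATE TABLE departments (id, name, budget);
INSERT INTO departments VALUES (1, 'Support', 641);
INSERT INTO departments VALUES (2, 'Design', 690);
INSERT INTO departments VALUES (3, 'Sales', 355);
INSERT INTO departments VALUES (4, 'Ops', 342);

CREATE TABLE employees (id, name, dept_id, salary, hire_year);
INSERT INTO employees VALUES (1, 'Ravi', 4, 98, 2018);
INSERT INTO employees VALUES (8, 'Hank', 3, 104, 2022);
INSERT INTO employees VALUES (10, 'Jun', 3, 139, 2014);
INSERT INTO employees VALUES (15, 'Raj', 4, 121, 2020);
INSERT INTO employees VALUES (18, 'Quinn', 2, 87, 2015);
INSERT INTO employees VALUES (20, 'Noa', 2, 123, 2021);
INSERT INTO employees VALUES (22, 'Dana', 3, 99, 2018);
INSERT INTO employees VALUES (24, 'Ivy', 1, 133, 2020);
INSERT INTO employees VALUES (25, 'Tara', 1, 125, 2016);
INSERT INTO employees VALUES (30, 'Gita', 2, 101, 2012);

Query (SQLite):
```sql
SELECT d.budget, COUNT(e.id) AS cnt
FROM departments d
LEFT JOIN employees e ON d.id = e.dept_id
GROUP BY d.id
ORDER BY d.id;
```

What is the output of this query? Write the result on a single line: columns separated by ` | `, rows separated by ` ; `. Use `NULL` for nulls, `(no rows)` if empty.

641 | 2 ; 690 | 3 ; 355 | 3 ; 342 | 2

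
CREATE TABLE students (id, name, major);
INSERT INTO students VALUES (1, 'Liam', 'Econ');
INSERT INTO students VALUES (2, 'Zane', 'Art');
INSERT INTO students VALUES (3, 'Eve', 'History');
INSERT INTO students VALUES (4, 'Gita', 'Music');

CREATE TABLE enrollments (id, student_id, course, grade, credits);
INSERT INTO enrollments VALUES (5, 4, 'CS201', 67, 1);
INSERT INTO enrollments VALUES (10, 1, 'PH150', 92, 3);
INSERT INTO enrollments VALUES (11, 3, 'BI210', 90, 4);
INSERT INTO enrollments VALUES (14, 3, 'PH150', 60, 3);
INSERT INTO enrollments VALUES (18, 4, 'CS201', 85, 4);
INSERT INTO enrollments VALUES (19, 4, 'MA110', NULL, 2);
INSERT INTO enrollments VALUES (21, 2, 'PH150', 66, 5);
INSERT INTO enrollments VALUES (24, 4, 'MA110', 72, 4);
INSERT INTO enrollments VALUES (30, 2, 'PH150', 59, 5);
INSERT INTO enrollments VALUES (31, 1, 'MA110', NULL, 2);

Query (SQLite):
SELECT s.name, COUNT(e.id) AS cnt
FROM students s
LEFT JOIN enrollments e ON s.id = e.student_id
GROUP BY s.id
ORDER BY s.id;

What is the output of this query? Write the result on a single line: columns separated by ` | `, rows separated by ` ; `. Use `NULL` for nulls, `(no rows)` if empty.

LEFT JOIN keeps every students row; unmatched ones get NULL for enrollments columns.
Group by students.id and compute COUNT(e.id). COUNT(col) of an all-NULL group is 0.
  1: ids {10, 31} → COUNT(e.id)=2
  2: ids {21, 30} → COUNT(e.id)=2
  3: ids {11, 14} → COUNT(e.id)=2
  4: ids {5, 18, 19, 24} → COUNT(e.id)=4

Liam | 2 ; Zane | 2 ; Eve | 2 ; Gita | 4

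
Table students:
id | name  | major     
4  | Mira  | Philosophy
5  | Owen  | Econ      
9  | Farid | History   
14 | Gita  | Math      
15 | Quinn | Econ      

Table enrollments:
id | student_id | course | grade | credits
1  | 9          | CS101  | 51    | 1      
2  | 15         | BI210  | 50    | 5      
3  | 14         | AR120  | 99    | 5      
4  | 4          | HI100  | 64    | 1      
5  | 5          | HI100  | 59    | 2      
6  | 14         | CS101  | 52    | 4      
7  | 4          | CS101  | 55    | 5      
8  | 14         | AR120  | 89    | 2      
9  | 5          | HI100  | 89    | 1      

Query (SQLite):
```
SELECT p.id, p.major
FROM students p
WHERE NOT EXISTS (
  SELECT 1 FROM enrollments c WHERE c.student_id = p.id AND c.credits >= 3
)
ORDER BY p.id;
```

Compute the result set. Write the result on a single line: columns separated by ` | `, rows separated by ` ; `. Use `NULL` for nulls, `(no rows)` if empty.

5 | Econ ; 9 | History

For each students row, check whether any enrollments with matching student_id has credits >= 3.
Keep rows where that is false.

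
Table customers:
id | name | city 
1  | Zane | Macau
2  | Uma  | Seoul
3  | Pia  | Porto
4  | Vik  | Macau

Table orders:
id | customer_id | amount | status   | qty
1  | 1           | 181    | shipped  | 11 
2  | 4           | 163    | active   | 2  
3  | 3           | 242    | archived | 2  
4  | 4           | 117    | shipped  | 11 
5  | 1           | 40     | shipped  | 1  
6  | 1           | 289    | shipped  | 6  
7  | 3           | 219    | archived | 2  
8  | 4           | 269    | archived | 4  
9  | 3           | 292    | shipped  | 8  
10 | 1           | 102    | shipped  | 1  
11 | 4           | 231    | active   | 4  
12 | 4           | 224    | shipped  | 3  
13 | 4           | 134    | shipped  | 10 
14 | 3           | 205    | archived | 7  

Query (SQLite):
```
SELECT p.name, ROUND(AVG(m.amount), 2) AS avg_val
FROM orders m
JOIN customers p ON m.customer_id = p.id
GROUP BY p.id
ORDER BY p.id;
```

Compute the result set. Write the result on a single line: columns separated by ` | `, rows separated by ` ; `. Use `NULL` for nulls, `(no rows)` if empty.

Zane | 153 ; Pia | 239.5 ; Vik | 189.67

Join each orders row to its customers via customer_id.
Group joined rows by customers.id; compute ROUND(AVG(m.amount), 2) per group.
  1: ids {1, 5, 6, 10} → ROUND(AVG(m.amount), 2)=153
  3: ids {3, 7, 9, 14} → ROUND(AVG(m.amount), 2)=239.5
  4: ids {2, 4, 8, 11, 12, 13} → ROUND(AVG(m.amount), 2)=189.67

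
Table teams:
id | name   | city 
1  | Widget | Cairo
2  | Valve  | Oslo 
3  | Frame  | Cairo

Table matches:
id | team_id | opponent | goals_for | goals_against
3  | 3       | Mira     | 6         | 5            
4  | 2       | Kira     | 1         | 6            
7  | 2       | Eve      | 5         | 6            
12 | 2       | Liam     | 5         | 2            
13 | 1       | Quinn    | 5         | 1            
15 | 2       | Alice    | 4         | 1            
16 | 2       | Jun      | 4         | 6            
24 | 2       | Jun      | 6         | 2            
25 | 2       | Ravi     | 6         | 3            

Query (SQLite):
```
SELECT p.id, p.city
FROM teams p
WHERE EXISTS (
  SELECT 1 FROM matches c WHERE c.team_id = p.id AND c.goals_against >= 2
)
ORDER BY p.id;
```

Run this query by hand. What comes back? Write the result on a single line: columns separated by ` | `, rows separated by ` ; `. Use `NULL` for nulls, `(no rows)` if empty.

2 | Oslo ; 3 | Cairo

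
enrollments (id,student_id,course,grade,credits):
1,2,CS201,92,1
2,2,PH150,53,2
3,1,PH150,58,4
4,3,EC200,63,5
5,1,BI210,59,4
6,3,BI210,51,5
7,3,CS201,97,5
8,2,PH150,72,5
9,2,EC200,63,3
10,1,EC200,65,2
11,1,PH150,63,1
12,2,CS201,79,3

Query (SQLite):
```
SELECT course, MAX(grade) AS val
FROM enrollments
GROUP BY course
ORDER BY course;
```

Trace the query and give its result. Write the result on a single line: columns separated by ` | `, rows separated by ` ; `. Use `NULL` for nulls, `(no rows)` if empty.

BI210 | 59 ; CS201 | 97 ; EC200 | 65 ; PH150 | 72

Partition enrollments by course; compute MAX(grade) within each group.
  BI210: ids {5, 6} → MAX(grade)=59
  CS201: ids {1, 7, 12} → MAX(grade)=97
  EC200: ids {4, 9, 10} → MAX(grade)=65
  PH150: ids {2, 3, 8, 11} → MAX(grade)=72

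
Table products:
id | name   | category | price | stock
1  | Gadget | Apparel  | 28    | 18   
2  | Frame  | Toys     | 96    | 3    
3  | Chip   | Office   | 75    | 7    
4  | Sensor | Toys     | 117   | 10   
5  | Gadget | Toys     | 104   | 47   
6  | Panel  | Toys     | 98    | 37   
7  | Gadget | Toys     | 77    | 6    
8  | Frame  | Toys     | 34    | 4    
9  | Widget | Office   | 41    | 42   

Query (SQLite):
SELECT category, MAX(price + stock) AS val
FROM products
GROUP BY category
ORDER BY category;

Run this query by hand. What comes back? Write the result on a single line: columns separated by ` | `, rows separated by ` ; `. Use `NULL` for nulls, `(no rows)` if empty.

Apparel | 46 ; Office | 83 ; Toys | 151

For each row compute price + stock.
Group by category; take MAX of the expression per group.
  Apparel: ids {1} → MAX(price + stock)=46
  Office: ids {3, 9} → MAX(price + stock)=83
  Toys: ids {2, 4, 5, 6, 7, 8} → MAX(price + stock)=151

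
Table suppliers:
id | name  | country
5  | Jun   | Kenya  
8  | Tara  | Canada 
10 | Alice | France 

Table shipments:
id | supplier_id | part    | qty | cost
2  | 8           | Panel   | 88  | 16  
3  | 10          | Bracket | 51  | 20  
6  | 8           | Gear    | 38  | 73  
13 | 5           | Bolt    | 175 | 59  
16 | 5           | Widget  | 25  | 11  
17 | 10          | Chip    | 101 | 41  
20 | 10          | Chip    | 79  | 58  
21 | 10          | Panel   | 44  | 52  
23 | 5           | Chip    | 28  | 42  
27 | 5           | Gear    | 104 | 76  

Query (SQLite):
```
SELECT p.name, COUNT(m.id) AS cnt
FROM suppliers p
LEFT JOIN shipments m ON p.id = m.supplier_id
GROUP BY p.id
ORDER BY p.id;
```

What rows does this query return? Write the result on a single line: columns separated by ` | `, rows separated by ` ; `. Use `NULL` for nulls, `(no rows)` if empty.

Jun | 4 ; Tara | 2 ; Alice | 4

LEFT JOIN keeps every suppliers row; unmatched ones get NULL for shipments columns.
Group by suppliers.id and compute COUNT(m.id). COUNT(col) of an all-NULL group is 0.
  5: ids {13, 16, 23, 27} → COUNT(m.id)=4
  8: ids {2, 6} → COUNT(m.id)=2
  10: ids {3, 17, 20, 21} → COUNT(m.id)=4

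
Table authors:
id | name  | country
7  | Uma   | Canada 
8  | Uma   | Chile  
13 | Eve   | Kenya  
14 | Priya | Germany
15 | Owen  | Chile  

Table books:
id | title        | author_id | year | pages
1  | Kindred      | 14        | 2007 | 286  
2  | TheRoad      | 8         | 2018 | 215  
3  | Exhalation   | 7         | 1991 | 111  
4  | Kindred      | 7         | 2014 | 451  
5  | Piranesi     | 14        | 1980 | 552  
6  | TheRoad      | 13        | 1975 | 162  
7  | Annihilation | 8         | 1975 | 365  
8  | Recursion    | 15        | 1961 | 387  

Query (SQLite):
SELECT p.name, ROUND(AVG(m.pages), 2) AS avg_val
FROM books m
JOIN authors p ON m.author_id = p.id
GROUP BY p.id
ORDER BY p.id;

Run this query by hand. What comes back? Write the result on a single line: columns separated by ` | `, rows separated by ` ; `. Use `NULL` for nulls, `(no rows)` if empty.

Uma | 281 ; Uma | 290 ; Eve | 162 ; Priya | 419 ; Owen | 387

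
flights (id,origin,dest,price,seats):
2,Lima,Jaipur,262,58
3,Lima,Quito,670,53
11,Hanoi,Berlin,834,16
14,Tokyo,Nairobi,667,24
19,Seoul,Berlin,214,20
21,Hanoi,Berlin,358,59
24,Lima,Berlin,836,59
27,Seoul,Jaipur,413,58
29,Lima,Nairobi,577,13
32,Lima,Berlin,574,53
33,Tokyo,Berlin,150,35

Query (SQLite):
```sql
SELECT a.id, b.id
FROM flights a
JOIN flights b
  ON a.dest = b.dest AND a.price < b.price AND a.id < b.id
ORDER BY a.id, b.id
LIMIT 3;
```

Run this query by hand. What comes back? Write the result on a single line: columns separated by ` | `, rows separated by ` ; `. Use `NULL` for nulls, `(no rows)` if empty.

Pairs (a,b) with same dest, a.price < b.price, a.id < b.id.
dest groups: Berlin:{11,19,21,24,32,33} Jaipur:{2,27} Nairobi:{14,29} Quito:{3}
Ordered by (a.id, b.id); first 3.

2 | 27 ; 11 | 24 ; 19 | 21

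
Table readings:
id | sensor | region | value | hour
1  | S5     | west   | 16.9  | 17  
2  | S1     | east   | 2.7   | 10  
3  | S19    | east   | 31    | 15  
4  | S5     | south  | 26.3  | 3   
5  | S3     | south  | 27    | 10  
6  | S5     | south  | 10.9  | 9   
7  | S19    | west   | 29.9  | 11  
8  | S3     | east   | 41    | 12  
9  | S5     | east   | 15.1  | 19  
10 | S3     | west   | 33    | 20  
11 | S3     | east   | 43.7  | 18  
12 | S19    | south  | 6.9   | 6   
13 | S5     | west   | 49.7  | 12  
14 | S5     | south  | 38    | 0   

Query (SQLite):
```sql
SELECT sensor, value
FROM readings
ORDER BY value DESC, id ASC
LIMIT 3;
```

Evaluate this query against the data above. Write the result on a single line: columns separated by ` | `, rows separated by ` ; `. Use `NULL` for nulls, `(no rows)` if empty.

Sort by value desc, tiebreak id asc: (49.7, id=13), (43.7, id=11), (41, id=8), (38, id=14), (33, id=10), (31, id=3) …. Take first 3.

S5 | 49.7 ; S3 | 43.7 ; S3 | 41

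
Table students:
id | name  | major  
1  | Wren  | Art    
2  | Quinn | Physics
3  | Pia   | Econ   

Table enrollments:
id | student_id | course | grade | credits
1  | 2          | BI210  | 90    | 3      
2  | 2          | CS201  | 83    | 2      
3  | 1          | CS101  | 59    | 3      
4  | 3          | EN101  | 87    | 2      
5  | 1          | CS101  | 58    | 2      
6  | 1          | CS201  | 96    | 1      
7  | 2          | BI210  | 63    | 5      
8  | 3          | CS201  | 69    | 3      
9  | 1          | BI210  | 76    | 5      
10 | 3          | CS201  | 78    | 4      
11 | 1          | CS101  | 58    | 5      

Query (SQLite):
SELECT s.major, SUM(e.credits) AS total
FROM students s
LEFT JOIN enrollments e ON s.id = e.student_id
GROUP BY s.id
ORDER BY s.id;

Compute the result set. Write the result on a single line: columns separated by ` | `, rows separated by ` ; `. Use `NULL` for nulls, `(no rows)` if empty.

LEFT JOIN keeps every students row; unmatched ones get NULL for enrollments columns.
Group by students.id and compute SUM(e.credits). SUM over an all-NULL group is NULL.
  1: ids {3, 5, 6, 9, 11} → SUM(e.credits)=16
  2: ids {1, 2, 7} → SUM(e.credits)=10
  3: ids {4, 8, 10} → SUM(e.credits)=9

Art | 16 ; Physics | 10 ; Econ | 9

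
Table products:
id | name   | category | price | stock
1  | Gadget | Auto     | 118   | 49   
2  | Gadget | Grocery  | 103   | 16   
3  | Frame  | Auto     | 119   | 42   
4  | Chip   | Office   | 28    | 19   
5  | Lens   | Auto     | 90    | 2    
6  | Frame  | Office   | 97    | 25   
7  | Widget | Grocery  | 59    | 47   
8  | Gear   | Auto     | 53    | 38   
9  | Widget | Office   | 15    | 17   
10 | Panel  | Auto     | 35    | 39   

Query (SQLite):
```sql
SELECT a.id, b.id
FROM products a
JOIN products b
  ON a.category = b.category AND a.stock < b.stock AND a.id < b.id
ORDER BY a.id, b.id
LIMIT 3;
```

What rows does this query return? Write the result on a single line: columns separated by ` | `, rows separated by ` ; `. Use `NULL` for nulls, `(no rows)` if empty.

Pairs (a,b) with same category, a.stock < b.stock, a.id < b.id.
category groups: Auto:{1,3,5,8,10} Grocery:{2,7} Office:{4,6,9}
Ordered by (a.id, b.id); first 3.

2 | 7 ; 4 | 6 ; 5 | 8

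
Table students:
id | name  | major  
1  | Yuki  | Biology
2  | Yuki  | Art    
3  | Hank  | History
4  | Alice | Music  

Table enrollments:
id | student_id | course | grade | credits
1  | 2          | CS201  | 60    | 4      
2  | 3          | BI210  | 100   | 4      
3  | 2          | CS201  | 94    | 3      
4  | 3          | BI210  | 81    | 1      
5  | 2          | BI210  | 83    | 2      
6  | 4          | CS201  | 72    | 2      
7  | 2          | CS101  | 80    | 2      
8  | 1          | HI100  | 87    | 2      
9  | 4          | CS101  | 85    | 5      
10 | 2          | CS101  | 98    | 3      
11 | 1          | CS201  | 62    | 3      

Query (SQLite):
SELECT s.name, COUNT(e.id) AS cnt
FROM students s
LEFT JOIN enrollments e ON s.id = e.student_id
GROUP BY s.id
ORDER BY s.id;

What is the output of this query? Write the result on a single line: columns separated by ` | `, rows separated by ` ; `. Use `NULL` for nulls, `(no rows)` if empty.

Yuki | 2 ; Yuki | 5 ; Hank | 2 ; Alice | 2

LEFT JOIN keeps every students row; unmatched ones get NULL for enrollments columns.
Group by students.id and compute COUNT(e.id). COUNT(col) of an all-NULL group is 0.
  1: ids {8, 11} → COUNT(e.id)=2
  2: ids {1, 3, 5, 7, 10} → COUNT(e.id)=5
  3: ids {2, 4} → COUNT(e.id)=2
  4: ids {6, 9} → COUNT(e.id)=2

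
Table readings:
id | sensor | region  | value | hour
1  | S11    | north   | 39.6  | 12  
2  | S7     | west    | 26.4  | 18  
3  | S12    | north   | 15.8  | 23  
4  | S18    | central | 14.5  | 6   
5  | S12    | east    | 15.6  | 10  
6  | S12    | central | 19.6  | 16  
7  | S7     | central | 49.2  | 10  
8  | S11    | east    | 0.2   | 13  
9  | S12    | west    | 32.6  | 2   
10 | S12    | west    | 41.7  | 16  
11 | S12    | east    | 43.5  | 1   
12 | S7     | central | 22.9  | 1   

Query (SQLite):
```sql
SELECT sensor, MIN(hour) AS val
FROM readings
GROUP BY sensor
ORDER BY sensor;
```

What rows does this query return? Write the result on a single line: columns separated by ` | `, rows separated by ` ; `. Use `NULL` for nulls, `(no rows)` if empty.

S11 | 12 ; S12 | 1 ; S18 | 6 ; S7 | 1

Partition readings by sensor; compute MIN(hour) within each group.
  S11: ids {1, 8} → MIN(hour)=12
  S12: ids {3, 5, 6, 9, 10, 11} → MIN(hour)=1
  S18: ids {4} → MIN(hour)=6
  S7: ids {2, 7, 12} → MIN(hour)=1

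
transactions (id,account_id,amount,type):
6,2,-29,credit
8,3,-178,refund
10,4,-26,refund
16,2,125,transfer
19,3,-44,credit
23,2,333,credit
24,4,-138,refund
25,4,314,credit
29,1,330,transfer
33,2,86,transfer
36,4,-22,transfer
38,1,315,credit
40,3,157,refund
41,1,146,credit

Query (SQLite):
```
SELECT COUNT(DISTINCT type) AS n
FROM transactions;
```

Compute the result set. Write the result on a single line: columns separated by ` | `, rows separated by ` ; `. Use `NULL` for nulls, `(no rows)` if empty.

3

Count distinct non-NULL type values.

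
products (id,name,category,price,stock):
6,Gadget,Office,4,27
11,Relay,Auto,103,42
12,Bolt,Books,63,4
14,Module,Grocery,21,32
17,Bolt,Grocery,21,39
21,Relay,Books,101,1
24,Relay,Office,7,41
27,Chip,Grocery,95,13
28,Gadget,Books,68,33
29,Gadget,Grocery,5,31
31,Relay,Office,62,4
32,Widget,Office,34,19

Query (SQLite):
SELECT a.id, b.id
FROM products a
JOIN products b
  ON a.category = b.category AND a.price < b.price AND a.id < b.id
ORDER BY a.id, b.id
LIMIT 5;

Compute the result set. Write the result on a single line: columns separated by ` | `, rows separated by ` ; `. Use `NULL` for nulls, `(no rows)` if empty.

6 | 24 ; 6 | 31 ; 6 | 32 ; 12 | 21 ; 12 | 28

Pairs (a,b) with same category, a.price < b.price, a.id < b.id.
category groups: Auto:{11} Books:{12,21,28} Grocery:{14,17,27,29} Office:{6,24,31,32}
Ordered by (a.id, b.id); first 5.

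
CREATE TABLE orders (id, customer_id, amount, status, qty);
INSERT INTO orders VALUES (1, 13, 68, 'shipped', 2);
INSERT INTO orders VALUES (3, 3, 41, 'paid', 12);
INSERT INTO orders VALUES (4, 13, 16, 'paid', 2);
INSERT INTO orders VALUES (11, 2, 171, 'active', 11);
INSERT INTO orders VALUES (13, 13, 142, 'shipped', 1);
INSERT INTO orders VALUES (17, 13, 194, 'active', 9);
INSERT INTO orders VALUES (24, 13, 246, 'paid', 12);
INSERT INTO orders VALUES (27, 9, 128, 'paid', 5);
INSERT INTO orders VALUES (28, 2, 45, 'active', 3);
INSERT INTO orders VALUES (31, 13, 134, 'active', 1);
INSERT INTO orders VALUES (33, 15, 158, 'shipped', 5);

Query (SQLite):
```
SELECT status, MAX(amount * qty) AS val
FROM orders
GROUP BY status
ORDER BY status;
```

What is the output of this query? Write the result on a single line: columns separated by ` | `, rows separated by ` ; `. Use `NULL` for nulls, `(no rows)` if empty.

active | 1881 ; paid | 2952 ; shipped | 790

For each row compute amount * qty.
Group by status; take MAX of the expression per group.
  active: ids {11, 17, 28, 31} → MAX(amount * qty)=1881
  paid: ids {3, 4, 24, 27} → MAX(amount * qty)=2952
  shipped: ids {1, 13, 33} → MAX(amount * qty)=790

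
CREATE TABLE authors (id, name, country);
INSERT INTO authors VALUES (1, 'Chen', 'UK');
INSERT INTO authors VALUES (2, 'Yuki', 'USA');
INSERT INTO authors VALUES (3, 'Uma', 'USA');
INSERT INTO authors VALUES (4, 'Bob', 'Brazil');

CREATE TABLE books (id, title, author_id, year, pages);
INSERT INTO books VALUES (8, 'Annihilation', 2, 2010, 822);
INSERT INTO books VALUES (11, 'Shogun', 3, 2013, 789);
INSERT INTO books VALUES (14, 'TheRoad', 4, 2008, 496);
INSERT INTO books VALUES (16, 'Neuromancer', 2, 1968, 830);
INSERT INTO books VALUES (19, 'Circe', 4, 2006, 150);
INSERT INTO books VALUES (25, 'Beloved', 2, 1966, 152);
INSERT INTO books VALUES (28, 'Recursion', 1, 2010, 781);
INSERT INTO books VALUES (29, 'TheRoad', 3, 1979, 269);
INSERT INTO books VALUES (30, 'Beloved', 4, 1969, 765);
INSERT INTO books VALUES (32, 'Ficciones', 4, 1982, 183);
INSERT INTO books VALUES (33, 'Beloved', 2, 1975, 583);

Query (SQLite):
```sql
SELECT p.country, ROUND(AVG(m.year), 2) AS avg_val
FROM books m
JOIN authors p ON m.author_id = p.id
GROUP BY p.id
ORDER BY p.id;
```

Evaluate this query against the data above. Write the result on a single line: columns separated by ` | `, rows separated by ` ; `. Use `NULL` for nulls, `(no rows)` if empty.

Join each books row to its authors via author_id.
Group joined rows by authors.id; compute ROUND(AVG(m.year), 2) per group.
  1: ids {28} → ROUND(AVG(m.year), 2)=2010
  2: ids {8, 16, 25, 33} → ROUND(AVG(m.year), 2)=1979.75
  3: ids {11, 29} → ROUND(AVG(m.year), 2)=1996
  4: ids {14, 19, 30, 32} → ROUND(AVG(m.year), 2)=1991.25

UK | 2010 ; USA | 1979.75 ; USA | 1996 ; Brazil | 1991.25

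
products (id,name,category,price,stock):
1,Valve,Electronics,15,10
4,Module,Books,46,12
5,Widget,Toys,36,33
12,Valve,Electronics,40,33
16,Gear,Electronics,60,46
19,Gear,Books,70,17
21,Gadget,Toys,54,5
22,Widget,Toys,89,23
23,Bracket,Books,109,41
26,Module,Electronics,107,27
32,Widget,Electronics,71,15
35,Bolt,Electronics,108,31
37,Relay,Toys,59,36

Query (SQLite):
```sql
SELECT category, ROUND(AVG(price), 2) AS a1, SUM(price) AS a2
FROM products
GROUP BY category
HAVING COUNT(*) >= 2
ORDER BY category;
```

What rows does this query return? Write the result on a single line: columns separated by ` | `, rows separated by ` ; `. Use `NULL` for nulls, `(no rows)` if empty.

Books | 75 | 225 ; Electronics | 66.83 | 401 ; Toys | 59.5 | 238

Group products by category.
Per group compute: ROUND(AVG(price), 2), SUM(price).
HAVING: drop groups with fewer than 2 rows.
  Books: ids {4, 19, 23} → ROUND(AVG(price), 2)=75, SUM(price)=225
  Electronics: ids {1, 12, 16, 26, 32, 35} → ROUND(AVG(price), 2)=66.83, SUM(price)=401
  Toys: ids {5, 21, 22, 37} → ROUND(AVG(price), 2)=59.5, SUM(price)=238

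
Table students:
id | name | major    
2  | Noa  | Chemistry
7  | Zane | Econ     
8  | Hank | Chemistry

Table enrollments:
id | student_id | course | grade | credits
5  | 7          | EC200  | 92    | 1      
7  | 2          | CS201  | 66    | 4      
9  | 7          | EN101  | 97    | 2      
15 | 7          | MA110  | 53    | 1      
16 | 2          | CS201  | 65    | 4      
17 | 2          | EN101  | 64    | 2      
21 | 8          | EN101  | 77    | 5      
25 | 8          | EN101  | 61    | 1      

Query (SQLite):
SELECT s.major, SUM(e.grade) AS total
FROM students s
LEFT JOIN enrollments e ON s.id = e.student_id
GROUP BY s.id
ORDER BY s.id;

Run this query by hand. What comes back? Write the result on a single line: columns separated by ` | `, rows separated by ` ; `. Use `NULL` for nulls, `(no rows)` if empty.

Chemistry | 195 ; Econ | 242 ; Chemistry | 138

LEFT JOIN keeps every students row; unmatched ones get NULL for enrollments columns.
Group by students.id and compute SUM(e.grade). SUM over an all-NULL group is NULL.
  2: ids {7, 16, 17} → SUM(e.grade)=195
  7: ids {5, 9, 15} → SUM(e.grade)=242
  8: ids {21, 25} → SUM(e.grade)=138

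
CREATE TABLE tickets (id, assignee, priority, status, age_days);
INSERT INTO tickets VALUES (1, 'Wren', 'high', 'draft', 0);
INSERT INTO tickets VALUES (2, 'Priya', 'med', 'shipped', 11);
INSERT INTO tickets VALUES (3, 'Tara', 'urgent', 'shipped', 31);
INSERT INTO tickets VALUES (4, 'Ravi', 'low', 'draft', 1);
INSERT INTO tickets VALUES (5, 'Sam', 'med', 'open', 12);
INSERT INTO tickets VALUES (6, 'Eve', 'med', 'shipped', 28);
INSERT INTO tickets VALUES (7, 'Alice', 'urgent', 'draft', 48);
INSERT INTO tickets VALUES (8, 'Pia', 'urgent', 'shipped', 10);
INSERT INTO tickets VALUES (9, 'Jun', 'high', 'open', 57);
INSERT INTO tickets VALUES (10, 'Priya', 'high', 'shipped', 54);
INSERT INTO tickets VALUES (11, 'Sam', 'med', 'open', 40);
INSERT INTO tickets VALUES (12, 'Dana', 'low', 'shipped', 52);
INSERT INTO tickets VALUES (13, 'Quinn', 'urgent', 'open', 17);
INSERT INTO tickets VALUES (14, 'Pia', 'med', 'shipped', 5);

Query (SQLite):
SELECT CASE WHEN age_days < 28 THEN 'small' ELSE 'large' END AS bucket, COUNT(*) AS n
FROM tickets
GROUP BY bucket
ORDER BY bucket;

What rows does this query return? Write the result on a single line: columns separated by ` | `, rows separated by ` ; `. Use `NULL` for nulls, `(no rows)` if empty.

Bucket rows by age_days < 28 → 'small' else 'large'; count each bucket.

large | 7 ; small | 7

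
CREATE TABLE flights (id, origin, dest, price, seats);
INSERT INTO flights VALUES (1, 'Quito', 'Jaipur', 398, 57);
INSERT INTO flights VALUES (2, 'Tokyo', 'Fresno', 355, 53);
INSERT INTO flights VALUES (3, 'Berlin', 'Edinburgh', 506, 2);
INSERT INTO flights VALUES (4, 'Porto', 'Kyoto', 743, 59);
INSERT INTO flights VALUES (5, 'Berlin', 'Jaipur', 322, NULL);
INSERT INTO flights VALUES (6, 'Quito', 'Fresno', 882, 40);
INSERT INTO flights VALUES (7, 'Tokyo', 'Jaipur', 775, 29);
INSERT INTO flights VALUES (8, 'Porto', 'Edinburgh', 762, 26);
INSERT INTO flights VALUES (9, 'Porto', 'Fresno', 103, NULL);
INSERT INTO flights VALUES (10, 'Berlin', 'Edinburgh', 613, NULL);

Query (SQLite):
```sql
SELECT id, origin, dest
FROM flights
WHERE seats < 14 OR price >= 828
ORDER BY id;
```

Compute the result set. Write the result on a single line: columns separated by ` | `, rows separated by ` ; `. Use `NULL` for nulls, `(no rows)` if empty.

seats < 14: ids {3}
price >= 828: ids {6}
Combine with OR.

3 | Berlin | Edinburgh ; 6 | Quito | Fresno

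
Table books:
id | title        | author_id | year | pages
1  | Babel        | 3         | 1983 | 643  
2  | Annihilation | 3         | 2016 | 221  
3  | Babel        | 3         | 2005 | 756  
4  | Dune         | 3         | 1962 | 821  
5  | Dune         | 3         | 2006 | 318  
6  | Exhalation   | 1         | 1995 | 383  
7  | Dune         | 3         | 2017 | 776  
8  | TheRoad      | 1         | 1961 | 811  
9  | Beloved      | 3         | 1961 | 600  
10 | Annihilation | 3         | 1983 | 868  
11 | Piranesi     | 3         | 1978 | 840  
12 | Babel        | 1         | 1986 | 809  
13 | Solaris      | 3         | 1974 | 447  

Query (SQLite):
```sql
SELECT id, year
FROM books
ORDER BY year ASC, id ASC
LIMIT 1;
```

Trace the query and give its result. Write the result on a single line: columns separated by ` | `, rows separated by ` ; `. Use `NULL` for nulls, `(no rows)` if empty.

8 | 1961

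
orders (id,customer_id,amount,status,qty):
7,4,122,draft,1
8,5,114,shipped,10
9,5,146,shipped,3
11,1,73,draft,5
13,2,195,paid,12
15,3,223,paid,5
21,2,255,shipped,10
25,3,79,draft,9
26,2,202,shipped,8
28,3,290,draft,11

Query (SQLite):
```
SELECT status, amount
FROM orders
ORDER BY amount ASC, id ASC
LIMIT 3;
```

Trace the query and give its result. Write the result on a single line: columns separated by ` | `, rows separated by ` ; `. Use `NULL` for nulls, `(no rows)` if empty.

draft | 73 ; draft | 79 ; shipped | 114

Sort by amount asc, tiebreak id asc: (73, id=11), (79, id=25), (114, id=8), (122, id=7), (146, id=9), (195, id=13) …. Take first 3.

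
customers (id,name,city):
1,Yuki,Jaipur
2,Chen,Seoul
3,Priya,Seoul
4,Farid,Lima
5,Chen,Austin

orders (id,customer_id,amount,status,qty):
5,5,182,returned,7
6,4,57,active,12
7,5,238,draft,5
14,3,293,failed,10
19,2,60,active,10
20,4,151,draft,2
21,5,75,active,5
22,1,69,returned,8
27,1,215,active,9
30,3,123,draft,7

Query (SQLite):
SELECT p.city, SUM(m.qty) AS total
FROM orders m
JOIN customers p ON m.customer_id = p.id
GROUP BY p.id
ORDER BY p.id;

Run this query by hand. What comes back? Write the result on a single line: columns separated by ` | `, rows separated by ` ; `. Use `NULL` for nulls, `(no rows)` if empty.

Jaipur | 17 ; Seoul | 10 ; Seoul | 17 ; Lima | 14 ; Austin | 17

Join each orders row to its customers via customer_id.
Group joined rows by customers.id; compute SUM(m.qty) per group.
  1: ids {22, 27} → SUM(m.qty)=17
  2: ids {19} → SUM(m.qty)=10
  3: ids {14, 30} → SUM(m.qty)=17
  4: ids {6, 20} → SUM(m.qty)=14
  5: ids {5, 7, 21} → SUM(m.qty)=17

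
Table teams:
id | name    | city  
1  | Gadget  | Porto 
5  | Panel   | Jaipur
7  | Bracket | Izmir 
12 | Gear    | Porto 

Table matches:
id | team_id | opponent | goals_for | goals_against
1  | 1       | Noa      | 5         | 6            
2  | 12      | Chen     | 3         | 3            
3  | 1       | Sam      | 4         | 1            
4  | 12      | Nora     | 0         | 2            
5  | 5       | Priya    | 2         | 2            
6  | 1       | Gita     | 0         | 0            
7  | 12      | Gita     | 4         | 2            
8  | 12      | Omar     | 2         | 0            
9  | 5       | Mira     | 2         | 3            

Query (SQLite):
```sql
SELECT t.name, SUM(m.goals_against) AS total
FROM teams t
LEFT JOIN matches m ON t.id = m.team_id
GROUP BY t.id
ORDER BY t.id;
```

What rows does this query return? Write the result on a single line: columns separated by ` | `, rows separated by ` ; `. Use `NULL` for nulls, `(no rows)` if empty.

LEFT JOIN keeps every teams row; unmatched ones get NULL for matches columns.
Group by teams.id and compute SUM(m.goals_against). SUM over an all-NULL group is NULL.
  1: ids {1, 3, 6} → SUM(m.goals_against)=7
  5: ids {5, 9} → SUM(m.goals_against)=5
  7: ids {—} → SUM(m.goals_against)=NULL
  12: ids {2, 4, 7, 8} → SUM(m.goals_against)=7

Gadget | 7 ; Panel | 5 ; Bracket | NULL ; Gear | 7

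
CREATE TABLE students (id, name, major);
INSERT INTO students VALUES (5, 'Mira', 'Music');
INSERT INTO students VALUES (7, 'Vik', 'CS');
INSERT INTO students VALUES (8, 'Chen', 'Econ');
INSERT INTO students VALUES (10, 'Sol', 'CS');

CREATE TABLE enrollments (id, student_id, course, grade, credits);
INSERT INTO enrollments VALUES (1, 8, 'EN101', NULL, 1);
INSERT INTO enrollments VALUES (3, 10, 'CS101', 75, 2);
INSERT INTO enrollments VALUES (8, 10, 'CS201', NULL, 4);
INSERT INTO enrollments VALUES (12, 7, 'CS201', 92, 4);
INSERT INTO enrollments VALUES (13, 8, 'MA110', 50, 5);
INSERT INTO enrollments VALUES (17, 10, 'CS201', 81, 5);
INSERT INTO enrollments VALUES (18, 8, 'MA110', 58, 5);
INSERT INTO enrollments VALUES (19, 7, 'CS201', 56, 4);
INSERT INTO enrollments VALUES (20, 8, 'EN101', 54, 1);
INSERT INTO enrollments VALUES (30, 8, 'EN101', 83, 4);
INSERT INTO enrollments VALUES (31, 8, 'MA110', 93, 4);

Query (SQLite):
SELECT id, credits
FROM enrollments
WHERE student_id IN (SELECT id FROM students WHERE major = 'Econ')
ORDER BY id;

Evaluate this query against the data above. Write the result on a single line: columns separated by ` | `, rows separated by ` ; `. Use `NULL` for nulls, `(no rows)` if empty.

Inner query: students.id where major = 'Econ'.
Outer: keep enrollments rows whose student_id is in that set.
Inner query → {8}

1 | 1 ; 13 | 5 ; 18 | 5 ; 20 | 1 ; 30 | 4 ; 31 | 4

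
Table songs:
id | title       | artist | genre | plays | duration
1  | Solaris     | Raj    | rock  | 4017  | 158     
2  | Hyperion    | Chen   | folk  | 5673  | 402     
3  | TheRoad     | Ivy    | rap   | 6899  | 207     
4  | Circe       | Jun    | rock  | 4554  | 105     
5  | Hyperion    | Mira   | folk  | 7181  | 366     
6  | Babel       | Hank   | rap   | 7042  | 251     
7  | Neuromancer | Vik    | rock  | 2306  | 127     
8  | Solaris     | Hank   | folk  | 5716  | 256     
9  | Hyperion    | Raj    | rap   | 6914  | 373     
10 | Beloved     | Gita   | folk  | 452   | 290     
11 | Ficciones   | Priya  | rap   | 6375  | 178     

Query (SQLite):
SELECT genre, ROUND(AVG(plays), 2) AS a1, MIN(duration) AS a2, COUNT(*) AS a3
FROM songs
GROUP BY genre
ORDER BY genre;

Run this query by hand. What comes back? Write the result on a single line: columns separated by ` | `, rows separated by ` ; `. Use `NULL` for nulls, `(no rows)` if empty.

Group songs by genre.
Per group compute: ROUND(AVG(plays), 2), MIN(duration), COUNT(*).
  folk: ids {2, 5, 8, 10} → ROUND(AVG(plays), 2)=4755.5, MIN(duration)=256, COUNT(*)=4
  rap: ids {3, 6, 9, 11} → ROUND(AVG(plays), 2)=6807.5, MIN(duration)=178, COUNT(*)=4
  rock: ids {1, 4, 7} → ROUND(AVG(plays), 2)=3625.67, MIN(duration)=105, COUNT(*)=3

folk | 4755.5 | 256 | 4 ; rap | 6807.5 | 178 | 4 ; rock | 3625.67 | 105 | 3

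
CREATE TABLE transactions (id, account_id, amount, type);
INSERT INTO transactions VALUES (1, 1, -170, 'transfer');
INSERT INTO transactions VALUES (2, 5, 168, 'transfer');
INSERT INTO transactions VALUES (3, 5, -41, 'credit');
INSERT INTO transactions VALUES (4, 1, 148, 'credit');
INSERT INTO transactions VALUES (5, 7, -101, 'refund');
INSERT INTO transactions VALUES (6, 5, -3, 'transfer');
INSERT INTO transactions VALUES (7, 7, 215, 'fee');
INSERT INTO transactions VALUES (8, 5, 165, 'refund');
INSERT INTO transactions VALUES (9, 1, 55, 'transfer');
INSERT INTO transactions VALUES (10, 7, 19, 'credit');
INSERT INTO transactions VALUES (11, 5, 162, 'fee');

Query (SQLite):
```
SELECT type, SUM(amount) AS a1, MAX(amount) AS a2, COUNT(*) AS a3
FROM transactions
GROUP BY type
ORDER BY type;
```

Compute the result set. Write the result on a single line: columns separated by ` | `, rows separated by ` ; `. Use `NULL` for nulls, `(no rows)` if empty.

credit | 126 | 148 | 3 ; fee | 377 | 215 | 2 ; refund | 64 | 165 | 2 ; transfer | 50 | 168 | 4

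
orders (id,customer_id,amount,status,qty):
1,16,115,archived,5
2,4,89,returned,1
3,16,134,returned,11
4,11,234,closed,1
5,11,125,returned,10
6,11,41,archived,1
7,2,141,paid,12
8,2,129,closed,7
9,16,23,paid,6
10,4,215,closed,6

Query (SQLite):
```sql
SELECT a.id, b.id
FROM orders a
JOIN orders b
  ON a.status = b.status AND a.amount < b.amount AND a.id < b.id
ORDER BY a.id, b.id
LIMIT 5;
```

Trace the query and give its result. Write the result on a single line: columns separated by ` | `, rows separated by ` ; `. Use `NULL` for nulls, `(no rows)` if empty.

2 | 3 ; 2 | 5 ; 8 | 10

Pairs (a,b) with same status, a.amount < b.amount, a.id < b.id.
status groups: archived:{1,6} closed:{4,8,10} paid:{7,9} returned:{2,3,5}
Ordered by (a.id, b.id); first 5.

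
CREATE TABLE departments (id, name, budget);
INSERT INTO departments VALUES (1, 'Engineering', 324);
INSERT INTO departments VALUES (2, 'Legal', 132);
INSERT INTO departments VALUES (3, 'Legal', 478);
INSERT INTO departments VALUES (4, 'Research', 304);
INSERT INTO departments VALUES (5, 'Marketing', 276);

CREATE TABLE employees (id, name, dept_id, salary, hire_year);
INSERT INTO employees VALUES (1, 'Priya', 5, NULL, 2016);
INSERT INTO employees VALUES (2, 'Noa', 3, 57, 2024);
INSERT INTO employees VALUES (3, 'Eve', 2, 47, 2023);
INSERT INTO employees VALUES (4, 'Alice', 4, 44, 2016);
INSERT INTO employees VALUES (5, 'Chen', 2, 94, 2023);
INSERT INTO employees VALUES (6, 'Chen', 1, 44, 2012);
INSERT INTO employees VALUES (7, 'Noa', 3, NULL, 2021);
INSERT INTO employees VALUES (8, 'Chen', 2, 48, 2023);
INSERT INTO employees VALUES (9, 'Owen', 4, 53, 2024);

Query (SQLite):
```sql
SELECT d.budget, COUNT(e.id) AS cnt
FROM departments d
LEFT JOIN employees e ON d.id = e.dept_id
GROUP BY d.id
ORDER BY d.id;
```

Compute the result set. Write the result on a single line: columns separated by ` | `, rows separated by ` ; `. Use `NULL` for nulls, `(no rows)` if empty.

324 | 1 ; 132 | 3 ; 478 | 2 ; 304 | 2 ; 276 | 1

LEFT JOIN keeps every departments row; unmatched ones get NULL for employees columns.
Group by departments.id and compute COUNT(e.id). COUNT(col) of an all-NULL group is 0.
  1: ids {6} → COUNT(e.id)=1
  2: ids {3, 5, 8} → COUNT(e.id)=3
  3: ids {2, 7} → COUNT(e.id)=2
  4: ids {4, 9} → COUNT(e.id)=2
  5: ids {1} → COUNT(e.id)=1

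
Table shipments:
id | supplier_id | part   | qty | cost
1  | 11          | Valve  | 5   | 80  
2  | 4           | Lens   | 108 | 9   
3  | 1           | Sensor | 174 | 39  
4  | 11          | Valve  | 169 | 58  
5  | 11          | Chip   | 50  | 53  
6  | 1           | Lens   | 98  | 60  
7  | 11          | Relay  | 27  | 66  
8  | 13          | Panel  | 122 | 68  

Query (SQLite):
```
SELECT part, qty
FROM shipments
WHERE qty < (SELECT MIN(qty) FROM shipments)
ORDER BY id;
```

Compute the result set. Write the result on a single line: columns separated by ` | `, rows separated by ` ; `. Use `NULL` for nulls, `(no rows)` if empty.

(no rows)

Scalar subquery: MIN(qty) over all shipments rows = 5.
Keep rows where qty < that value.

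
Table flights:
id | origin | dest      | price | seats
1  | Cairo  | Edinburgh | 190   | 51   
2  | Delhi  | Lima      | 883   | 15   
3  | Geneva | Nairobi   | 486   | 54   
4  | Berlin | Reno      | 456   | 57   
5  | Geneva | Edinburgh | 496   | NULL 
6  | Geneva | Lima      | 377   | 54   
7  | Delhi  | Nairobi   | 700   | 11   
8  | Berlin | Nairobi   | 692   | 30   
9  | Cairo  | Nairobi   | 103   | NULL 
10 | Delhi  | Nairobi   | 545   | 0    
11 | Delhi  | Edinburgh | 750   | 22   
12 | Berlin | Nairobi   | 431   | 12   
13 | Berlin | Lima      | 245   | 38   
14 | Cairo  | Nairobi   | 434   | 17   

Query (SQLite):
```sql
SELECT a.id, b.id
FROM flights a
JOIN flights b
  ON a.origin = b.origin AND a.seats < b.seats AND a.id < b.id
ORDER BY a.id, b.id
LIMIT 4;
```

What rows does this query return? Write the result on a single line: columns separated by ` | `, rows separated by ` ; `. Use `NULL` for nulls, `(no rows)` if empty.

Pairs (a,b) with same origin, a.seats < b.seats, a.id < b.id.
origin groups: Berlin:{4,8,12,13} Cairo:{1,9,14} Delhi:{2,7,10,11} Geneva:{3,5,6}
Ordered by (a.id, b.id); first 4.

2 | 11 ; 7 | 11 ; 8 | 13 ; 10 | 11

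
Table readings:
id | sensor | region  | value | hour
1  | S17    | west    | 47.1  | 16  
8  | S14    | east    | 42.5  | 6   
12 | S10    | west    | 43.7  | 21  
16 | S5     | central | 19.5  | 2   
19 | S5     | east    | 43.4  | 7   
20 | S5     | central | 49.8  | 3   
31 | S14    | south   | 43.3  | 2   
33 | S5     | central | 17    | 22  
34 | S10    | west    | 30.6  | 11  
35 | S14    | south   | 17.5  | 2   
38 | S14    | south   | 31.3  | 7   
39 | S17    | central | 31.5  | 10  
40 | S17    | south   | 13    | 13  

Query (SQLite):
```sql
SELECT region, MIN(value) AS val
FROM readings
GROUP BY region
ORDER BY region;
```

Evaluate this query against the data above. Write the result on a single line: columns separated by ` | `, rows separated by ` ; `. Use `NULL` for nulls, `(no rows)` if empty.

central | 17 ; east | 42.5 ; south | 13 ; west | 30.6

Partition readings by region; compute MIN(value) within each group.
  central: ids {16, 20, 33, 39} → MIN(value)=17
  east: ids {8, 19} → MIN(value)=42.5
  south: ids {31, 35, 38, 40} → MIN(value)=13
  west: ids {1, 12, 34} → MIN(value)=30.6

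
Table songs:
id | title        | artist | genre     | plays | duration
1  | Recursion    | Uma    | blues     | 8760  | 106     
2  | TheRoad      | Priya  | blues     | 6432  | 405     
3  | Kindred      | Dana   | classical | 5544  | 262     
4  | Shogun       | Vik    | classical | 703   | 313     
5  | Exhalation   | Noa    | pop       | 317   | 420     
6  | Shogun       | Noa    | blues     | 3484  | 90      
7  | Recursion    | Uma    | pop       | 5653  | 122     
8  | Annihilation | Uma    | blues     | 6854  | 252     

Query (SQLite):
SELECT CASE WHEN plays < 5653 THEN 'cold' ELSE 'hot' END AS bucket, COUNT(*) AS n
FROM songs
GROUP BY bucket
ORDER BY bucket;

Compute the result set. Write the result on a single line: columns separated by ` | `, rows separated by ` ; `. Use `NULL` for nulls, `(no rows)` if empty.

Bucket rows by plays < 5653 → 'cold' else 'hot'; count each bucket.

cold | 4 ; hot | 4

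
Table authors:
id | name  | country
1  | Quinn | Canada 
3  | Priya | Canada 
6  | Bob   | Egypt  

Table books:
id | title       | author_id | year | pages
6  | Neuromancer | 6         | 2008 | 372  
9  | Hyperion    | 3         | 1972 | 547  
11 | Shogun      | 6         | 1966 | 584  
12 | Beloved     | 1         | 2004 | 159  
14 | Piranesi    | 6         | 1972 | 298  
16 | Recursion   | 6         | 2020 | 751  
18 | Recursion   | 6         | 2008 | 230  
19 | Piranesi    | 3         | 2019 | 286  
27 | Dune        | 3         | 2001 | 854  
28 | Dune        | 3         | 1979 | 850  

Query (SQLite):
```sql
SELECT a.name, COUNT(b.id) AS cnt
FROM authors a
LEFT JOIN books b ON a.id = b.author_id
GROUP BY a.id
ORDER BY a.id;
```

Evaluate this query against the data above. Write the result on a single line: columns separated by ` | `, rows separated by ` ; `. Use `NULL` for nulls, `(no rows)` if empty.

LEFT JOIN keeps every authors row; unmatched ones get NULL for books columns.
Group by authors.id and compute COUNT(b.id). COUNT(col) of an all-NULL group is 0.
  1: ids {12} → COUNT(b.id)=1
  3: ids {9, 19, 27, 28} → COUNT(b.id)=4
  6: ids {6, 11, 14, 16, 18} → COUNT(b.id)=5

Quinn | 1 ; Priya | 4 ; Bob | 5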